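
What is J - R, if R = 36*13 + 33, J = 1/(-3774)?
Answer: -1890775/3774 ≈ -501.00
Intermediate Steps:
J = -1/3774 ≈ -0.00026497
R = 501 (R = 468 + 33 = 501)
J - R = -1/3774 - 1*501 = -1/3774 - 501 = -1890775/3774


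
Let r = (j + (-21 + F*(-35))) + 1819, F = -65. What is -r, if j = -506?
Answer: -3567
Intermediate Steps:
r = 3567 (r = (-506 + (-21 - 65*(-35))) + 1819 = (-506 + (-21 + 2275)) + 1819 = (-506 + 2254) + 1819 = 1748 + 1819 = 3567)
-r = -1*3567 = -3567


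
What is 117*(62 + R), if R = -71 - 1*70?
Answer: -9243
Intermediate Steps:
R = -141 (R = -71 - 70 = -141)
117*(62 + R) = 117*(62 - 141) = 117*(-79) = -9243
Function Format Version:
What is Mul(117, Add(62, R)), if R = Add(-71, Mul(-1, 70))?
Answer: -9243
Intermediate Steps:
R = -141 (R = Add(-71, -70) = -141)
Mul(117, Add(62, R)) = Mul(117, Add(62, -141)) = Mul(117, -79) = -9243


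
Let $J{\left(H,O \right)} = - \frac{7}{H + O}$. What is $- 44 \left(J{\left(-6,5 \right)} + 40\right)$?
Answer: $-2068$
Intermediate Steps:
$- 44 \left(J{\left(-6,5 \right)} + 40\right) = - 44 \left(- \frac{7}{-6 + 5} + 40\right) = - 44 \left(- \frac{7}{-1} + 40\right) = - 44 \left(\left(-7\right) \left(-1\right) + 40\right) = - 44 \left(7 + 40\right) = \left(-44\right) 47 = -2068$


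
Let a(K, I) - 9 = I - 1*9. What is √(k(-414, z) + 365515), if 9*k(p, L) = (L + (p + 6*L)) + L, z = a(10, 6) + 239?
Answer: √3291181/3 ≈ 604.72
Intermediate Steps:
a(K, I) = I (a(K, I) = 9 + (I - 1*9) = 9 + (I - 9) = 9 + (-9 + I) = I)
z = 245 (z = 6 + 239 = 245)
k(p, L) = p/9 + 8*L/9 (k(p, L) = ((L + (p + 6*L)) + L)/9 = ((p + 7*L) + L)/9 = (p + 8*L)/9 = p/9 + 8*L/9)
√(k(-414, z) + 365515) = √(((⅑)*(-414) + (8/9)*245) + 365515) = √((-46 + 1960/9) + 365515) = √(1546/9 + 365515) = √(3291181/9) = √3291181/3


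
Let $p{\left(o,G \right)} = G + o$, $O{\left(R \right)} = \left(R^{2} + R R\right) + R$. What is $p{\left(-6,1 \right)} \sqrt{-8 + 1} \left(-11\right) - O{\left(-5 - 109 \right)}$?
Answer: $-25878 + 55 i \sqrt{7} \approx -25878.0 + 145.52 i$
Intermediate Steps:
$O{\left(R \right)} = R + 2 R^{2}$ ($O{\left(R \right)} = \left(R^{2} + R^{2}\right) + R = 2 R^{2} + R = R + 2 R^{2}$)
$p{\left(-6,1 \right)} \sqrt{-8 + 1} \left(-11\right) - O{\left(-5 - 109 \right)} = \left(1 - 6\right) \sqrt{-8 + 1} \left(-11\right) - \left(-5 - 109\right) \left(1 + 2 \left(-5 - 109\right)\right) = - 5 \sqrt{-7} \left(-11\right) - \left(-5 - 109\right) \left(1 + 2 \left(-5 - 109\right)\right) = - 5 i \sqrt{7} \left(-11\right) - - 114 \left(1 + 2 \left(-114\right)\right) = - 5 i \sqrt{7} \left(-11\right) - - 114 \left(1 - 228\right) = 55 i \sqrt{7} - \left(-114\right) \left(-227\right) = 55 i \sqrt{7} - 25878 = -25878 + 55 i \sqrt{7}$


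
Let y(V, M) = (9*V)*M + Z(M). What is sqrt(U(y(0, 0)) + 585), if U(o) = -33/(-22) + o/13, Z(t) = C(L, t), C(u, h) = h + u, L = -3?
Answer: sqrt(396318)/26 ≈ 24.213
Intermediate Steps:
Z(t) = -3 + t (Z(t) = t - 3 = -3 + t)
y(V, M) = -3 + M + 9*M*V (y(V, M) = (9*V)*M + (-3 + M) = 9*M*V + (-3 + M) = -3 + M + 9*M*V)
U(o) = 3/2 + o/13 (U(o) = -33*(-1/22) + o*(1/13) = 3/2 + o/13)
sqrt(U(y(0, 0)) + 585) = sqrt((3/2 + (-3 + 0 + 9*0*0)/13) + 585) = sqrt((3/2 + (-3 + 0 + 0)/13) + 585) = sqrt((3/2 + (1/13)*(-3)) + 585) = sqrt((3/2 - 3/13) + 585) = sqrt(33/26 + 585) = sqrt(15243/26) = sqrt(396318)/26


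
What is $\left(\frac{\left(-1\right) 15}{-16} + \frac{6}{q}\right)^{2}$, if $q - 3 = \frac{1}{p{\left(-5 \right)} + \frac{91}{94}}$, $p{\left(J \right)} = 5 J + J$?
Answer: $\frac{146979457641}{16767142144} \approx 8.7659$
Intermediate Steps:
$p{\left(J \right)} = 6 J$
$q = \frac{8093}{2729}$ ($q = 3 + \frac{1}{6 \left(-5\right) + \frac{91}{94}} = 3 + \frac{1}{-30 + 91 \cdot \frac{1}{94}} = 3 + \frac{1}{-30 + \frac{91}{94}} = 3 + \frac{1}{- \frac{2729}{94}} = 3 - \frac{94}{2729} = \frac{8093}{2729} \approx 2.9656$)
$\left(\frac{\left(-1\right) 15}{-16} + \frac{6}{q}\right)^{2} = \left(\frac{\left(-1\right) 15}{-16} + \frac{6}{\frac{8093}{2729}}\right)^{2} = \left(\left(-15\right) \left(- \frac{1}{16}\right) + 6 \cdot \frac{2729}{8093}\right)^{2} = \left(\frac{15}{16} + \frac{16374}{8093}\right)^{2} = \left(\frac{383379}{129488}\right)^{2} = \frac{146979457641}{16767142144}$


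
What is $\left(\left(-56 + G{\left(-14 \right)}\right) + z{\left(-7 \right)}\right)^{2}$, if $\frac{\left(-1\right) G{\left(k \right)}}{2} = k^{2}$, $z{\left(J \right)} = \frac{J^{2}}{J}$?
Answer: $207025$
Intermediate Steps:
$z{\left(J \right)} = J$
$G{\left(k \right)} = - 2 k^{2}$
$\left(\left(-56 + G{\left(-14 \right)}\right) + z{\left(-7 \right)}\right)^{2} = \left(\left(-56 - 2 \left(-14\right)^{2}\right) - 7\right)^{2} = \left(\left(-56 - 392\right) - 7\right)^{2} = \left(-448 - 7\right)^{2} = \left(-455\right)^{2} = 207025$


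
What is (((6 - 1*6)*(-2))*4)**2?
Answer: 0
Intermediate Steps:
(((6 - 1*6)*(-2))*4)**2 = (((6 - 6)*(-2))*4)**2 = ((0*(-2))*4)**2 = (0*4)**2 = 0**2 = 0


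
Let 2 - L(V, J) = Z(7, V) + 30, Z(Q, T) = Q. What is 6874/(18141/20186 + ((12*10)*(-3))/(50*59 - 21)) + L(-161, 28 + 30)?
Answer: 404818452941/45868029 ≈ 8825.7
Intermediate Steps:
L(V, J) = -35 (L(V, J) = 2 - (7 + 30) = 2 - 1*37 = 2 - 37 = -35)
6874/(18141/20186 + ((12*10)*(-3))/(50*59 - 21)) + L(-161, 28 + 30) = 6874/(18141/20186 + ((12*10)*(-3))/(50*59 - 21)) - 35 = 6874/(18141*(1/20186) + (120*(-3))/(2950 - 21)) - 35 = 6874/(18141/20186 - 360/2929) - 35 = 6874/(45868029/59124794) - 35 = 6874*(59124794/45868029) - 35 = 406423833956/45868029 - 35 = 404818452941/45868029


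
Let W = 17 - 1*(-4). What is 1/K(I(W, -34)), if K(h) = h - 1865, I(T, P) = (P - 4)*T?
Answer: -1/2663 ≈ -0.00037552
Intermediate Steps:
W = 21 (W = 17 + 4 = 21)
I(T, P) = T*(-4 + P) (I(T, P) = (-4 + P)*T = T*(-4 + P))
K(h) = -1865 + h
1/K(I(W, -34)) = 1/(-1865 + 21*(-4 - 34)) = 1/(-1865 + 21*(-38)) = 1/(-1865 - 798) = 1/(-2663) = -1/2663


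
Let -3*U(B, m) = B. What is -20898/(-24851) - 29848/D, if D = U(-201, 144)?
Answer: -740352482/1665017 ≈ -444.65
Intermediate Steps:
U(B, m) = -B/3
D = 67 (D = -1/3*(-201) = 67)
-20898/(-24851) - 29848/D = -20898/(-24851) - 29848/67 = -20898*(-1/24851) - 29848*1/67 = 20898/24851 - 29848/67 = -740352482/1665017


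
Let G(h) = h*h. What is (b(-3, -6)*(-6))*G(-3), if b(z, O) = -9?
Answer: 486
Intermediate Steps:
G(h) = h²
(b(-3, -6)*(-6))*G(-3) = -9*(-6)*(-3)² = 54*9 = 486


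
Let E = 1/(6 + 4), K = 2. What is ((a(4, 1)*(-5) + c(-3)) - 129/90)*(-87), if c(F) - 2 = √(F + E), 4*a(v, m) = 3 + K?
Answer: 9889/20 - 87*I*√290/10 ≈ 494.45 - 148.16*I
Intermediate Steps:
E = ⅒ (E = 1/10 = ⅒ ≈ 0.10000)
a(v, m) = 5/4 (a(v, m) = (3 + 2)/4 = (¼)*5 = 5/4)
c(F) = 2 + √(⅒ + F) (c(F) = 2 + √(F + ⅒) = 2 + √(⅒ + F))
((a(4, 1)*(-5) + c(-3)) - 129/90)*(-87) = (((5/4)*(-5) + (2 + √(10 + 100*(-3))/10)) - 129/90)*(-87) = ((-25/4 + (2 + √(10 - 300)/10)) - 129*1/90)*(-87) = ((-25/4 + (2 + √(-290)/10)) - 43/30)*(-87) = ((-25/4 + (2 + (I*√290)/10)) - 43/30)*(-87) = ((-25/4 + (2 + I*√290/10)) - 43/30)*(-87) = ((-17/4 + I*√290/10) - 43/30)*(-87) = (-341/60 + I*√290/10)*(-87) = 9889/20 - 87*I*√290/10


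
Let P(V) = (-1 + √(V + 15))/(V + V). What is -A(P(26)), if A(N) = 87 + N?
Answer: -4523/52 - √41/52 ≈ -87.104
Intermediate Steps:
P(V) = (-1 + √(15 + V))/(2*V) (P(V) = (-1 + √(15 + V))/((2*V)) = (-1 + √(15 + V))*(1/(2*V)) = (-1 + √(15 + V))/(2*V))
-A(P(26)) = -(87 + (½)*(-1 + √(15 + 26))/26) = -(87 + (½)*(1/26)*(-1 + √41)) = -(87 + (-1/52 + √41/52)) = -(4523/52 + √41/52) = -4523/52 - √41/52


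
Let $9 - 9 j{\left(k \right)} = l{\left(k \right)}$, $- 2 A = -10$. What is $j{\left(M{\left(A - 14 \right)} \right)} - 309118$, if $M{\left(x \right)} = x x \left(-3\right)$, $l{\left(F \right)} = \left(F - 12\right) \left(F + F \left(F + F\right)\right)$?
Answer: $3030108$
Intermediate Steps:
$A = 5$ ($A = \left(- \frac{1}{2}\right) \left(-10\right) = 5$)
$l{\left(F \right)} = \left(-12 + F\right) \left(F + 2 F^{2}\right)$ ($l{\left(F \right)} = \left(-12 + F\right) \left(F + F 2 F\right) = \left(-12 + F\right) \left(F + 2 F^{2}\right)$)
$M{\left(x \right)} = - 3 x^{2}$ ($M{\left(x \right)} = x^{2} \left(-3\right) = - 3 x^{2}$)
$j{\left(k \right)} = 1 - \frac{k \left(-12 - 23 k + 2 k^{2}\right)}{9}$
$j{\left(M{\left(A - 14 \right)} \right)} - 309118 = \left(1 + \frac{- 3 \left(5 - 14\right)^{2} \left(12 - 2 \left(- 3 \left(5 - 14\right)^{2}\right)^{2} + 23 \left(- 3 \left(5 - 14\right)^{2}\right)\right)}{9}\right) - 309118 = \left(1 + \frac{- 3 \left(-9\right)^{2} \left(12 - 2 \left(- 3 \left(-9\right)^{2}\right)^{2} + 23 \left(- 3 \left(-9\right)^{2}\right)\right)}{9}\right) - 309118 = \left(1 + \frac{\left(-3\right) 81 \left(12 - 2 \left(\left(-3\right) 81\right)^{2} + 23 \left(\left(-3\right) 81\right)\right)}{9}\right) - 309118 = \left(1 + \frac{1}{9} \left(-243\right) \left(12 - 2 \left(-243\right)^{2} + 23 \left(-243\right)\right)\right) - 309118 = \left(1 + \frac{1}{9} \left(-243\right) \left(12 - 118098 - 5589\right)\right) - 309118 = \left(1 + \frac{1}{9} \left(-243\right) \left(-123675\right)\right) - 309118 = \left(1 + 3339225\right) - 309118 = 3339226 - 309118 = 3030108$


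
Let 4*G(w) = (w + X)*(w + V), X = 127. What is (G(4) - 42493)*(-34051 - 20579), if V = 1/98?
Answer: 453586689495/196 ≈ 2.3142e+9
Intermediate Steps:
V = 1/98 ≈ 0.010204
G(w) = (127 + w)*(1/98 + w)/4 (G(w) = ((w + 127)*(w + 1/98))/4 = ((127 + w)*(1/98 + w))/4 = (127 + w)*(1/98 + w)/4)
(G(4) - 42493)*(-34051 - 20579) = ((127/392 + (1/4)*4**2 + (12447/392)*4) - 42493)*(-34051 - 20579) = ((127/392 + (1/4)*16 + 12447/98) - 42493)*(-54630) = ((127/392 + 4 + 12447/98) - 42493)*(-54630) = (51483/392 - 42493)*(-54630) = -16605773/392*(-54630) = 453586689495/196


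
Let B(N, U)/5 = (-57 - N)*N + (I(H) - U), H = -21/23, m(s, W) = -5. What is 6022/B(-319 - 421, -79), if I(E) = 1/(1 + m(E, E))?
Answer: -24088/10106825 ≈ -0.0023833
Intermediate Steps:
H = -21/23 (H = -21*1/23 = -21/23 ≈ -0.91304)
I(E) = -1/4 (I(E) = 1/(1 - 5) = 1/(-4) = -1/4)
B(N, U) = -5/4 - 5*U + 5*N*(-57 - N) (B(N, U) = 5*((-57 - N)*N + (-1/4 - U)) = 5*(N*(-57 - N) + (-1/4 - U)) = 5*(-1/4 - U + N*(-57 - N)) = -5/4 - 5*U + 5*N*(-57 - N))
6022/B(-319 - 421, -79) = 6022/(-5/4 - 285*(-319 - 421) - 5*(-79) - 5*(-319 - 421)**2) = 6022/(-5/4 - 285*(-740) + 395 - 5*(-740)**2) = 6022/(-5/4 + 210900 + 395 - 5*547600) = 6022/(-5/4 + 210900 + 395 - 2738000) = 6022/(-10106825/4) = 6022*(-4/10106825) = -24088/10106825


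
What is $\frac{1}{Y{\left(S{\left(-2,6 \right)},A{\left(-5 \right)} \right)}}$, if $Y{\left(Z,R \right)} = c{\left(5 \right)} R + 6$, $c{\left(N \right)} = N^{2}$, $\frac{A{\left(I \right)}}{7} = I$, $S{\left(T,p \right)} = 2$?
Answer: $- \frac{1}{869} \approx -0.0011507$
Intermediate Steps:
$A{\left(I \right)} = 7 I$
$Y{\left(Z,R \right)} = 6 + 25 R$ ($Y{\left(Z,R \right)} = 5^{2} R + 6 = 25 R + 6 = 6 + 25 R$)
$\frac{1}{Y{\left(S{\left(-2,6 \right)},A{\left(-5 \right)} \right)}} = \frac{1}{6 + 25 \cdot 7 \left(-5\right)} = \frac{1}{6 + 25 \left(-35\right)} = \frac{1}{6 - 875} = \frac{1}{-869} = - \frac{1}{869}$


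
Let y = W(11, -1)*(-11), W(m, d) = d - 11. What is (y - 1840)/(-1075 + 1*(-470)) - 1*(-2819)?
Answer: 4357063/1545 ≈ 2820.1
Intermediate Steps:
W(m, d) = -11 + d
y = 132 (y = (-11 - 1)*(-11) = -12*(-11) = 132)
(y - 1840)/(-1075 + 1*(-470)) - 1*(-2819) = (132 - 1840)/(-1075 + 1*(-470)) - 1*(-2819) = -1708/(-1075 - 470) + 2819 = -1708/(-1545) + 2819 = -1708*(-1/1545) + 2819 = 1708/1545 + 2819 = 4357063/1545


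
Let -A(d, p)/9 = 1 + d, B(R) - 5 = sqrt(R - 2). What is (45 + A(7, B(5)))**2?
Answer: 729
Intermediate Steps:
B(R) = 5 + sqrt(-2 + R) (B(R) = 5 + sqrt(R - 2) = 5 + sqrt(-2 + R))
A(d, p) = -9 - 9*d (A(d, p) = -9*(1 + d) = -9 - 9*d)
(45 + A(7, B(5)))**2 = (45 + (-9 - 9*7))**2 = (45 + (-9 - 63))**2 = (45 - 72)**2 = (-27)**2 = 729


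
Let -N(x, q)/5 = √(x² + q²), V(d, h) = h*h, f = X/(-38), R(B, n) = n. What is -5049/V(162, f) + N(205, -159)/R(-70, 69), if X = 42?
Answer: -202521/49 - 5*√67306/69 ≈ -4151.9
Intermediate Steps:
f = -21/19 (f = 42/(-38) = 42*(-1/38) = -21/19 ≈ -1.1053)
V(d, h) = h²
N(x, q) = -5*√(q² + x²) (N(x, q) = -5*√(x² + q²) = -5*√(q² + x²))
-5049/V(162, f) + N(205, -159)/R(-70, 69) = -5049/((-21/19)²) - 5*√((-159)² + 205²)/69 = -5049/441/361 - 5*√(25281 + 42025)*(1/69) = -5049*361/441 - 5*√67306*(1/69) = -202521/49 - 5*√67306/69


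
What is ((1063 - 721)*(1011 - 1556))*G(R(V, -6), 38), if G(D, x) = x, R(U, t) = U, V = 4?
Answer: -7082820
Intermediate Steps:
((1063 - 721)*(1011 - 1556))*G(R(V, -6), 38) = ((1063 - 721)*(1011 - 1556))*38 = (342*(-545))*38 = -186390*38 = -7082820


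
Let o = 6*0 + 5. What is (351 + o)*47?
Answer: 16732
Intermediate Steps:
o = 5 (o = 0 + 5 = 5)
(351 + o)*47 = (351 + 5)*47 = 356*47 = 16732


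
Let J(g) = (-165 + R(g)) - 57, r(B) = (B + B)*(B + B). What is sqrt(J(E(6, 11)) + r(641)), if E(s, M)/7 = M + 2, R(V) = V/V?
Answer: sqrt(1643303) ≈ 1281.9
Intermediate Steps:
R(V) = 1
E(s, M) = 14 + 7*M (E(s, M) = 7*(M + 2) = 7*(2 + M) = 14 + 7*M)
r(B) = 4*B**2 (r(B) = (2*B)*(2*B) = 4*B**2)
J(g) = -221 (J(g) = (-165 + 1) - 57 = -164 - 57 = -221)
sqrt(J(E(6, 11)) + r(641)) = sqrt(-221 + 4*641**2) = sqrt(-221 + 4*410881) = sqrt(-221 + 1643524) = sqrt(1643303)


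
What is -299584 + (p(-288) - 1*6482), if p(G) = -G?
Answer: -305778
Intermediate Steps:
-299584 + (p(-288) - 1*6482) = -299584 + (-1*(-288) - 1*6482) = -299584 + (288 - 6482) = -299584 - 6194 = -305778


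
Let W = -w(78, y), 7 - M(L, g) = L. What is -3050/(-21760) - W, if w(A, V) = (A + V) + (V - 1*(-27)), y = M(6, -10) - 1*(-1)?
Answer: 237489/2176 ≈ 109.14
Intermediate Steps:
M(L, g) = 7 - L
y = 2 (y = (7 - 1*6) - 1*(-1) = (7 - 6) + 1 = 1 + 1 = 2)
w(A, V) = 27 + A + 2*V (w(A, V) = (A + V) + (V + 27) = (A + V) + (27 + V) = 27 + A + 2*V)
W = -109 (W = -(27 + 78 + 2*2) = -(27 + 78 + 4) = -1*109 = -109)
-3050/(-21760) - W = -3050/(-21760) - 1*(-109) = -3050*(-1/21760) + 109 = 305/2176 + 109 = 237489/2176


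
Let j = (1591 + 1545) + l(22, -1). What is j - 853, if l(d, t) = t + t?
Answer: 2281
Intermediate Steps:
l(d, t) = 2*t
j = 3134 (j = (1591 + 1545) + 2*(-1) = 3136 - 2 = 3134)
j - 853 = 3134 - 853 = 2281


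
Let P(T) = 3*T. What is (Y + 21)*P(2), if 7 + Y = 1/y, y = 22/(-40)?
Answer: 804/11 ≈ 73.091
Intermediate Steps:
y = -11/20 (y = 22*(-1/40) = -11/20 ≈ -0.55000)
Y = -97/11 (Y = -7 + 1/(-11/20) = -7 - 20/11 = -97/11 ≈ -8.8182)
(Y + 21)*P(2) = (-97/11 + 21)*(3*2) = (134/11)*6 = 804/11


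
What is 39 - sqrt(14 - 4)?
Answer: 39 - sqrt(10) ≈ 35.838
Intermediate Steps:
39 - sqrt(14 - 4) = 39 - sqrt(10)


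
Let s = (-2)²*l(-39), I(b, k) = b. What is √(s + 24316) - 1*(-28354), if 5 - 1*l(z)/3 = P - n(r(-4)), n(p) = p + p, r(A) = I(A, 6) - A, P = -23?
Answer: 28354 + 2*√6163 ≈ 28511.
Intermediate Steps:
r(A) = 0 (r(A) = A - A = 0)
n(p) = 2*p
l(z) = 84 (l(z) = 15 - 3*(-23 - 2*0) = 15 - 3*(-23 - 1*0) = 15 - 3*(-23 + 0) = 15 - 3*(-23) = 15 + 69 = 84)
s = 336 (s = (-2)²*84 = 4*84 = 336)
√(s + 24316) - 1*(-28354) = √(336 + 24316) - 1*(-28354) = √24652 + 28354 = 2*√6163 + 28354 = 28354 + 2*√6163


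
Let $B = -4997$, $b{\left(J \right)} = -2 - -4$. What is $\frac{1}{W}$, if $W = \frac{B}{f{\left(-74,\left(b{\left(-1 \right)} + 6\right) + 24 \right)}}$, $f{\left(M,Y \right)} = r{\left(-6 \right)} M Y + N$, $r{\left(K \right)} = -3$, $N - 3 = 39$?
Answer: $- \frac{7146}{4997} \approx -1.4301$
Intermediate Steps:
$b{\left(J \right)} = 2$ ($b{\left(J \right)} = -2 + 4 = 2$)
$N = 42$ ($N = 3 + 39 = 42$)
$f{\left(M,Y \right)} = 42 - 3 M Y$ ($f{\left(M,Y \right)} = - 3 M Y + 42 = 42 - 3 M Y$)
$W = - \frac{4997}{7146}$ ($W = - \frac{4997}{42 - - 222 \left(\left(2 + 6\right) + 24\right)} = - \frac{4997}{42 - - 222 \left(8 + 24\right)} = - \frac{4997}{42 - \left(-222\right) 32} = - \frac{4997}{42 + 7104} = - \frac{4997}{7146} \approx -0.69927$)
$\frac{1}{W} = \frac{1}{- \frac{4997}{7146}} = - \frac{7146}{4997}$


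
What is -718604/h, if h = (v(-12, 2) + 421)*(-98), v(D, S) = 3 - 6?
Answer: 179651/10241 ≈ 17.542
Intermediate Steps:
v(D, S) = -3
h = -40964 (h = (-3 + 421)*(-98) = 418*(-98) = -40964)
-718604/h = -718604/(-40964) = -718604*(-1)/40964 = -1*(-179651/10241) = 179651/10241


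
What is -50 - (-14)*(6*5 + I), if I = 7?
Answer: 468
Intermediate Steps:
-50 - (-14)*(6*5 + I) = -50 - (-14)*(6*5 + 7) = -50 - (-14)*(30 + 7) = -50 - (-14)*37 = -50 - 14*(-37) = -50 + 518 = 468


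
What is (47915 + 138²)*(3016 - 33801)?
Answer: -2061332815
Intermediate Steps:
(47915 + 138²)*(3016 - 33801) = (47915 + 19044)*(-30785) = 66959*(-30785) = -2061332815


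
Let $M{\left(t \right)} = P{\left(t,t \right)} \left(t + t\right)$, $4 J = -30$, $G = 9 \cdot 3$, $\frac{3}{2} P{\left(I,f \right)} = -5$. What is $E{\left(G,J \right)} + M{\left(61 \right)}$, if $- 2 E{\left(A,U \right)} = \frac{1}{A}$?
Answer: $- \frac{21961}{54} \approx -406.69$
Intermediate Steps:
$P{\left(I,f \right)} = - \frac{10}{3}$ ($P{\left(I,f \right)} = \frac{2}{3} \left(-5\right) = - \frac{10}{3}$)
$G = 27$
$J = - \frac{15}{2}$ ($J = \frac{1}{4} \left(-30\right) = - \frac{15}{2} \approx -7.5$)
$E{\left(A,U \right)} = - \frac{1}{2 A}$
$M{\left(t \right)} = - \frac{20 t}{3}$ ($M{\left(t \right)} = - \frac{10 \left(t + t\right)}{3} = - \frac{10 \cdot 2 t}{3} = - \frac{20 t}{3}$)
$E{\left(G,J \right)} + M{\left(61 \right)} = - \frac{1}{2 \cdot 27} - \frac{1220}{3} = \left(- \frac{1}{2}\right) \frac{1}{27} - \frac{1220}{3} = - \frac{1}{54} - \frac{1220}{3} = - \frac{21961}{54}$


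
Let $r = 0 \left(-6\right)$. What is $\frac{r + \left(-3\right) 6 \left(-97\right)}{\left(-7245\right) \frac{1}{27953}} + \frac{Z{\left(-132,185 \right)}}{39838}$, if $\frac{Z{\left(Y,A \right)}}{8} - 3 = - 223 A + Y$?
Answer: $- \frac{108151643038}{16034795} \approx -6744.8$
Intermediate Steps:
$r = 0$
$Z{\left(Y,A \right)} = 24 - 1784 A + 8 Y$ ($Z{\left(Y,A \right)} = 24 + 8 \left(- 223 A + Y\right) = 24 + 8 \left(Y - 223 A\right) = 24 - \left(- 8 Y + 1784 A\right) = 24 - 1784 A + 8 Y$)
$\frac{r + \left(-3\right) 6 \left(-97\right)}{\left(-7245\right) \frac{1}{27953}} + \frac{Z{\left(-132,185 \right)}}{39838} = \frac{0 + \left(-3\right) 6 \left(-97\right)}{\left(-7245\right) \frac{1}{27953}} + \frac{24 - 330040 + 8 \left(-132\right)}{39838} = \frac{0 - -1746}{\left(-7245\right) \frac{1}{27953}} + \left(24 - 330040 - 1056\right) \frac{1}{39838} = \frac{0 + 1746}{- \frac{7245}{27953}} - \frac{165536}{19919} = 1746 \left(- \frac{27953}{7245}\right) - \frac{165536}{19919} = - \frac{5422882}{805} - \frac{165536}{19919} = - \frac{108151643038}{16034795}$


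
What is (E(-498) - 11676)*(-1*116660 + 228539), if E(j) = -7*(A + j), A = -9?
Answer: -909240633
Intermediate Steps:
E(j) = 63 - 7*j (E(j) = -7*(-9 + j) = 63 - 7*j)
(E(-498) - 11676)*(-1*116660 + 228539) = ((63 - 7*(-498)) - 11676)*(-1*116660 + 228539) = ((63 + 3486) - 11676)*(-116660 + 228539) = (3549 - 11676)*111879 = -8127*111879 = -909240633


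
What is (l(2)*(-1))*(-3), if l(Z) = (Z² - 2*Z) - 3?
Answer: -9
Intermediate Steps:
l(Z) = -3 + Z² - 2*Z
(l(2)*(-1))*(-3) = ((-3 + 2² - 2*2)*(-1))*(-3) = ((-3 + 4 - 4)*(-1))*(-3) = -3*(-1)*(-3) = 3*(-3) = -9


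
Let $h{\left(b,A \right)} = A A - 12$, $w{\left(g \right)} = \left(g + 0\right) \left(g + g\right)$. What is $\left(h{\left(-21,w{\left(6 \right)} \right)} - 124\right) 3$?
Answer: $15144$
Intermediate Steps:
$w{\left(g \right)} = 2 g^{2}$ ($w{\left(g \right)} = g 2 g = 2 g^{2}$)
$h{\left(b,A \right)} = -12 + A^{2}$ ($h{\left(b,A \right)} = A^{2} - 12 = -12 + A^{2}$)
$\left(h{\left(-21,w{\left(6 \right)} \right)} - 124\right) 3 = \left(\left(-12 + \left(2 \cdot 6^{2}\right)^{2}\right) - 124\right) 3 = \left(\left(-12 + \left(2 \cdot 36\right)^{2}\right) - 124\right) 3 = \left(\left(-12 + 72^{2}\right) - 124\right) 3 = \left(\left(-12 + 5184\right) - 124\right) 3 = \left(5172 - 124\right) 3 = 5048 \cdot 3 = 15144$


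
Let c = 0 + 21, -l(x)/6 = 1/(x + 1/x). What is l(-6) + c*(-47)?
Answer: -36483/37 ≈ -986.03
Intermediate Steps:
l(x) = -6/(x + 1/x)
c = 21
l(-6) + c*(-47) = -6*(-6)/(1 + (-6)²) + 21*(-47) = -6*(-6)/(1 + 36) - 987 = -6*(-6)/37 - 987 = -6*(-6)*1/37 - 987 = 36/37 - 987 = -36483/37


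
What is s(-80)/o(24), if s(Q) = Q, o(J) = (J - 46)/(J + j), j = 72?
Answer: 3840/11 ≈ 349.09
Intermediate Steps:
o(J) = (-46 + J)/(72 + J) (o(J) = (J - 46)/(J + 72) = (-46 + J)/(72 + J))
s(-80)/o(24) = -80*(72 + 24)/(-46 + 24) = -80/(-22/96) = -80/((1/96)*(-22)) = -80/(-11/48) = -80*(-48/11) = 3840/11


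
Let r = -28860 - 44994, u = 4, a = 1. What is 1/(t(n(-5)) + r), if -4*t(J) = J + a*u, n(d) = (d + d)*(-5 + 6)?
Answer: -2/147705 ≈ -1.3540e-5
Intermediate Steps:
n(d) = 2*d (n(d) = (2*d)*1 = 2*d)
r = -73854
t(J) = -1 - J/4 (t(J) = -(J + 1*4)/4 = -(J + 4)/4 = -(4 + J)/4 = -1 - J/4)
1/(t(n(-5)) + r) = 1/((-1 - (-5)/2) - 73854) = 1/((-1 - ¼*(-10)) - 73854) = 1/((-1 + 5/2) - 73854) = 1/(3/2 - 73854) = 1/(-147705/2) = -2/147705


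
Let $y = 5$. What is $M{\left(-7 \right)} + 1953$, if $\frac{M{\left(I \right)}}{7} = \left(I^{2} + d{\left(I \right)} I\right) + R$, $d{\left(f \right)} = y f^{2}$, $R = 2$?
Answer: $-9695$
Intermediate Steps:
$d{\left(f \right)} = 5 f^{2}$
$M{\left(I \right)} = 14 + 7 I^{2} + 35 I^{3}$ ($M{\left(I \right)} = 7 \left(\left(I^{2} + 5 I^{2} I\right) + 2\right) = 7 \left(\left(I^{2} + 5 I^{3}\right) + 2\right) = 7 \left(2 + I^{2} + 5 I^{3}\right) = 14 + 7 I^{2} + 35 I^{3}$)
$M{\left(-7 \right)} + 1953 = \left(14 + 7 \left(-7\right)^{2} + 35 \left(-7\right)^{3}\right) + 1953 = \left(14 + 7 \cdot 49 + 35 \left(-343\right)\right) + 1953 = \left(14 + 343 - 12005\right) + 1953 = -11648 + 1953 = -9695$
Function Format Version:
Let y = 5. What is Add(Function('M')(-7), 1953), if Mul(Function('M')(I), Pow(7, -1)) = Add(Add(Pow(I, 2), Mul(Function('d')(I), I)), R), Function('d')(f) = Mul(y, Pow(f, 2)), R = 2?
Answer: -9695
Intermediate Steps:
Function('d')(f) = Mul(5, Pow(f, 2))
Function('M')(I) = Add(14, Mul(7, Pow(I, 2)), Mul(35, Pow(I, 3))) (Function('M')(I) = Mul(7, Add(Add(Pow(I, 2), Mul(Mul(5, Pow(I, 2)), I)), 2)) = Mul(7, Add(Add(Pow(I, 2), Mul(5, Pow(I, 3))), 2)) = Mul(7, Add(2, Pow(I, 2), Mul(5, Pow(I, 3)))) = Add(14, Mul(7, Pow(I, 2)), Mul(35, Pow(I, 3))))
Add(Function('M')(-7), 1953) = Add(Add(14, Mul(7, Pow(-7, 2)), Mul(35, Pow(-7, 3))), 1953) = Add(Add(14, Mul(7, 49), Mul(35, -343)), 1953) = Add(Add(14, 343, -12005), 1953) = Add(-11648, 1953) = -9695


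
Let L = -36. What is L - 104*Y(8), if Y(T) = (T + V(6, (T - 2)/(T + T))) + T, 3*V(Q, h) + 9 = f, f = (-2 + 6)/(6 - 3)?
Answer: -12908/9 ≈ -1434.2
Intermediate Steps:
f = 4/3 ≈ 1.3333
V(Q, h) = -23/9 (V(Q, h) = -3 + (⅓)*(4/3) = -3 + 4/9 = -23/9)
Y(T) = -23/9 + 2*T (Y(T) = (T - 23/9) + T = (-23/9 + T) + T = -23/9 + 2*T)
L - 104*Y(8) = -36 - 104*(-23/9 + 2*8) = -36 - 104*(-23/9 + 16) = -36 - 104*121/9 = -36 - 12584/9 = -12908/9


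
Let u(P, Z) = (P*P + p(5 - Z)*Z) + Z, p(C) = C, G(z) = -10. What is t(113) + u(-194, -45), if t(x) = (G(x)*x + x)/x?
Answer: 35332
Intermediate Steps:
u(P, Z) = Z + P**2 + Z*(5 - Z) (u(P, Z) = (P*P + (5 - Z)*Z) + Z = (P**2 + Z*(5 - Z)) + Z = Z + P**2 + Z*(5 - Z))
t(x) = -9 (t(x) = (-10*x + x)/x = (-9*x)/x = -9)
t(113) + u(-194, -45) = -9 + (-45 + (-194)**2 - 1*(-45)*(-5 - 45)) = -9 + (-45 + 37636 - 1*(-45)*(-50)) = -9 + (-45 + 37636 - 2250) = -9 + 35341 = 35332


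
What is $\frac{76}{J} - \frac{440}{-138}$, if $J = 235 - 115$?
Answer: $\frac{879}{230} \approx 3.8217$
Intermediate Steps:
$J = 120$
$\frac{76}{J} - \frac{440}{-138} = \frac{76}{120} - \frac{440}{-138} = 76 \cdot \frac{1}{120} - - \frac{220}{69} = \frac{19}{30} + \frac{220}{69} = \frac{879}{230}$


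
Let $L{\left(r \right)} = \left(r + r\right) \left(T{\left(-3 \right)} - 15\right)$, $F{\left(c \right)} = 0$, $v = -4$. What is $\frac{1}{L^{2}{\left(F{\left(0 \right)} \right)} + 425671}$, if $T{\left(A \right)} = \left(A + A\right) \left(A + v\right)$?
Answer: $\frac{1}{425671} \approx 2.3492 \cdot 10^{-6}$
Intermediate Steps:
$T{\left(A \right)} = 2 A \left(-4 + A\right)$ ($T{\left(A \right)} = \left(A + A\right) \left(A - 4\right) = 2 A \left(-4 + A\right)$)
$L{\left(r \right)} = 54 r$ ($L{\left(r \right)} = \left(r + r\right) \left(2 \left(-3\right) \left(-4 - 3\right) - 15\right) = 2 r \left(2 \left(-3\right) \left(-7\right) - 15\right) = 2 r \left(42 - 15\right) = 2 r 27 = 54 r$)
$\frac{1}{L^{2}{\left(F{\left(0 \right)} \right)} + 425671} = \frac{1}{\left(54 \cdot 0\right)^{2} + 425671} = \frac{1}{0^{2} + 425671} = \frac{1}{0 + 425671} = \frac{1}{425671}$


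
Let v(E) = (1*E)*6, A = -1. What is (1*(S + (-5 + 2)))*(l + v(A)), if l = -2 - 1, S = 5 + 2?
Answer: -36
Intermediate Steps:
S = 7
v(E) = 6*E (v(E) = E*6 = 6*E)
l = -3
(1*(S + (-5 + 2)))*(l + v(A)) = (1*(7 + (-5 + 2)))*(-3 + 6*(-1)) = (1*(7 - 3))*(-3 - 6) = (1*4)*(-9) = 4*(-9) = -36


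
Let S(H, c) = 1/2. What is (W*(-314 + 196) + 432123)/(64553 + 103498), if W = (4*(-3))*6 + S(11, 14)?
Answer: 440560/168051 ≈ 2.6216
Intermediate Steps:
S(H, c) = 1/2
W = -143/2 (W = (4*(-3))*6 + 1/2 = -12*6 + 1/2 = -72 + 1/2 = -143/2 ≈ -71.500)
(W*(-314 + 196) + 432123)/(64553 + 103498) = (-143*(-314 + 196)/2 + 432123)/(64553 + 103498) = (-143/2*(-118) + 432123)/168051 = (8437 + 432123)*(1/168051) = 440560*(1/168051) = 440560/168051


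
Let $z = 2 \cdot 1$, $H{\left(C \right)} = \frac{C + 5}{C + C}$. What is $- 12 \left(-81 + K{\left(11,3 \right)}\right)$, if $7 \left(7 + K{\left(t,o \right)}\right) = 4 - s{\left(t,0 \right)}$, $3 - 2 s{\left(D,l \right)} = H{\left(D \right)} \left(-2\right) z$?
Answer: $\frac{81174}{77} \approx 1054.2$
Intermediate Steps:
$H{\left(C \right)} = \frac{5 + C}{2 C}$
$z = 2$
$s{\left(D,l \right)} = \frac{3}{2} + \frac{5 + D}{D}$ ($s{\left(D,l \right)} = \frac{3}{2} - \frac{\frac{5 + D}{2 D} \left(-2\right) 2}{2} = \frac{3}{2} - \frac{- \frac{5 + D}{D} 2}{2} = \frac{3}{2} - \frac{\left(-2\right) \frac{1}{D} \left(5 + D\right)}{2} = \frac{3}{2} + \frac{5 + D}{D}$)
$K{\left(t,o \right)} = - \frac{95}{14} - \frac{5}{7 t}$ ($K{\left(t,o \right)} = -7 + \frac{4 - \left(\frac{5}{2} + \frac{5}{t}\right)}{7} = -7 + \frac{\frac{3}{2} - \frac{5}{t}}{7} = -7 + \left(\frac{3}{14} - \frac{5}{7 t}\right) = - \frac{95}{14} - \frac{5}{7 t}$)
$- 12 \left(-81 + K{\left(11,3 \right)}\right) = - 12 \left(-81 + \frac{5 \left(-2 - 209\right)}{14 \cdot 11}\right) = - 12 \left(-81 + \frac{5}{14} \cdot \frac{1}{11} \left(-2 - 209\right)\right) = - 12 \left(-81 + \frac{5}{14} \cdot \frac{1}{11} \left(-211\right)\right) = - 12 \left(-81 - \frac{1055}{154}\right) = \left(-12\right) \left(- \frac{13529}{154}\right) = \frac{81174}{77}$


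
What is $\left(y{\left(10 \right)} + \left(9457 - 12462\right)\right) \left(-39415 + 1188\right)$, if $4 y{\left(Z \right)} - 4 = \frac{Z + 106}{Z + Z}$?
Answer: $\frac{2295569577}{20} \approx 1.1478 \cdot 10^{8}$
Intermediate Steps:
$y{\left(Z \right)} = 1 + \frac{106 + Z}{8 Z}$ ($y{\left(Z \right)} = 1 + \frac{\left(Z + 106\right) \frac{1}{Z + Z}}{4} = 1 + \frac{\left(106 + Z\right) \frac{1}{2 Z}}{4} = 1 + \frac{\frac{1}{2} \frac{1}{Z} \left(106 + Z\right)}{4} = 1 + \frac{106 + Z}{8 Z}$)
$\left(y{\left(10 \right)} + \left(9457 - 12462\right)\right) \left(-39415 + 1188\right) = \left(\frac{106 + 9 \cdot 10}{8 \cdot 10} + \left(9457 - 12462\right)\right) \left(-39415 + 1188\right) = \left(\frac{1}{8} \cdot \frac{1}{10} \left(106 + 90\right) + \left(9457 - 12462\right)\right) \left(-38227\right) = \left(\frac{1}{8} \cdot \frac{1}{10} \cdot 196 - 3005\right) \left(-38227\right) = \left(\frac{49}{20} - 3005\right) \left(-38227\right) = \left(- \frac{60051}{20}\right) \left(-38227\right) = \frac{2295569577}{20}$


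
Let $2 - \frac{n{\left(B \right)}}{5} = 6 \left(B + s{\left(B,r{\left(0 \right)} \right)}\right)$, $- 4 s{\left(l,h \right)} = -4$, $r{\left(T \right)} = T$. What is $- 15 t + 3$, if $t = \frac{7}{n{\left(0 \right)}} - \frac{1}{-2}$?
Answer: $\frac{3}{4} \approx 0.75$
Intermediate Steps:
$s{\left(l,h \right)} = 1$ ($s{\left(l,h \right)} = \left(- \frac{1}{4}\right) \left(-4\right) = 1$)
$n{\left(B \right)} = -20 - 30 B$ ($n{\left(B \right)} = 10 - 5 \cdot 6 \left(B + 1\right) = 10 - 5 \cdot 6 \left(1 + B\right) = 10 - 5 \left(6 + 6 B\right) = 10 - \left(30 + 30 B\right) = -20 - 30 B$)
$t = \frac{3}{20}$ ($t = \frac{7}{-20 - 0} - \frac{1}{-2} = \frac{7}{-20 + 0} - - \frac{1}{2} = \frac{7}{-20} + \frac{1}{2} = 7 \left(- \frac{1}{20}\right) + \frac{1}{2} = - \frac{7}{20} + \frac{1}{2} = \frac{3}{20} \approx 0.15$)
$- 15 t + 3 = \left(-15\right) \frac{3}{20} + 3 = - \frac{9}{4} + 3 = \frac{3}{4}$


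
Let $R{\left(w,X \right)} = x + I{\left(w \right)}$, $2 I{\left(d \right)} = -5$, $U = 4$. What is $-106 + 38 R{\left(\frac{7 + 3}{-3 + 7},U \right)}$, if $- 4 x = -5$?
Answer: $- \frac{307}{2} \approx -153.5$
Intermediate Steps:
$I{\left(d \right)} = - \frac{5}{2}$ ($I{\left(d \right)} = \frac{1}{2} \left(-5\right) = - \frac{5}{2}$)
$x = \frac{5}{4}$ ($x = \left(- \frac{1}{4}\right) \left(-5\right) = \frac{5}{4} \approx 1.25$)
$R{\left(w,X \right)} = - \frac{5}{4}$ ($R{\left(w,X \right)} = \frac{5}{4} - \frac{5}{2} = - \frac{5}{4}$)
$-106 + 38 R{\left(\frac{7 + 3}{-3 + 7},U \right)} = -106 + 38 \left(- \frac{5}{4}\right) = -106 - \frac{95}{2} = - \frac{307}{2}$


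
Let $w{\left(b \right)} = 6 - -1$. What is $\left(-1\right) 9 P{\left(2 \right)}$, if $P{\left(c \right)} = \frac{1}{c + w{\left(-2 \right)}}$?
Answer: $-1$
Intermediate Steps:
$w{\left(b \right)} = 7$ ($w{\left(b \right)} = 6 + 1 = 7$)
$P{\left(c \right)} = \frac{1}{7 + c}$ ($P{\left(c \right)} = \frac{1}{c + 7} = \frac{1}{7 + c}$)
$\left(-1\right) 9 P{\left(2 \right)} = \frac{\left(-1\right) 9}{7 + 2} = - \frac{9}{9} = \left(-9\right) \frac{1}{9} = -1$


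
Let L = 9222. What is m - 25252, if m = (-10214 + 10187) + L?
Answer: -16057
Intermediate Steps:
m = 9195 (m = (-10214 + 10187) + 9222 = -27 + 9222 = 9195)
m - 25252 = 9195 - 25252 = -16057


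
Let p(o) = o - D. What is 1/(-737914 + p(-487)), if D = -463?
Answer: -1/737938 ≈ -1.3551e-6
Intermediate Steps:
p(o) = 463 + o (p(o) = o - 1*(-463) = o + 463 = 463 + o)
1/(-737914 + p(-487)) = 1/(-737914 + (463 - 487)) = 1/(-737914 - 24) = 1/(-737938) = -1/737938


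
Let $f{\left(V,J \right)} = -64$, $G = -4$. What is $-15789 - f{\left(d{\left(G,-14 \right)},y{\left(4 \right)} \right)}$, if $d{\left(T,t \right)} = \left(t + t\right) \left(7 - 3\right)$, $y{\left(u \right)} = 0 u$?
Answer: $-15725$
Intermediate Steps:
$y{\left(u \right)} = 0$
$d{\left(T,t \right)} = 8 t$ ($d{\left(T,t \right)} = 2 t 4 = 8 t$)
$-15789 - f{\left(d{\left(G,-14 \right)},y{\left(4 \right)} \right)} = -15789 - -64 = -15789 + 64 = -15725$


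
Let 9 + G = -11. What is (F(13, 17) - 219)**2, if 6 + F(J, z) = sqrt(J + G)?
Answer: (225 - I*sqrt(7))**2 ≈ 50618.0 - 1190.6*I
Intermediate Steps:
G = -20 (G = -9 - 11 = -20)
F(J, z) = -6 + sqrt(-20 + J) (F(J, z) = -6 + sqrt(J - 20) = -6 + sqrt(-20 + J))
(F(13, 17) - 219)**2 = ((-6 + sqrt(-20 + 13)) - 219)**2 = ((-6 + sqrt(-7)) - 219)**2 = ((-6 + I*sqrt(7)) - 219)**2 = (-225 + I*sqrt(7))**2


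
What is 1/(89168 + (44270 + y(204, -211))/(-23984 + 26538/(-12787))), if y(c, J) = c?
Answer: 4144729/369569510485 ≈ 1.1215e-5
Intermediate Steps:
1/(89168 + (44270 + y(204, -211))/(-23984 + 26538/(-12787))) = 1/(89168 + (44270 + 204)/(-23984 + 26538/(-12787))) = 1/(89168 + 44474/(-23984 + 26538*(-1/12787))) = 1/(89168 + 44474/(-23984 - 26538/12787)) = 1/(89168 + 44474/(-306709946/12787)) = 1/(89168 + 44474*(-12787/306709946)) = 1/(89168 - 7684987/4144729) = 1/(369569510485/4144729) = 4144729/369569510485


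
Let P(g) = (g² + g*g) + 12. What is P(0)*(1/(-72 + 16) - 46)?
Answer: -7731/14 ≈ -552.21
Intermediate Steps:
P(g) = 12 + 2*g² (P(g) = (g² + g²) + 12 = 2*g² + 12 = 12 + 2*g²)
P(0)*(1/(-72 + 16) - 46) = (12 + 2*0²)*(1/(-72 + 16) - 46) = (12 + 2*0)*(1/(-56) - 46) = (12 + 0)*(-1/56 - 46) = 12*(-2577/56) = -7731/14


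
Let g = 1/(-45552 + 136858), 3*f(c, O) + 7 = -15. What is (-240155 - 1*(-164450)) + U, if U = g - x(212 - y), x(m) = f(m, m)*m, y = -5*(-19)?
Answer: -6833980181/91306 ≈ -74847.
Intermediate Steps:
f(c, O) = -22/3 (f(c, O) = -7/3 + (⅓)*(-15) = -7/3 - 5 = -22/3)
g = 1/91306 ≈ 1.0952e-5
y = 95
x(m) = -22*m/3
U = 78340549/91306 (U = 1/91306 - (-22)*(212 - 1*95)/3 = 1/91306 - (-22)*(212 - 95)/3 = 1/91306 - (-22)*117/3 = 1/91306 - 1*(-858) = 1/91306 + 858 = 78340549/91306 ≈ 858.00)
(-240155 - 1*(-164450)) + U = (-240155 - 1*(-164450)) + 78340549/91306 = (-240155 + 164450) + 78340549/91306 = -75705 + 78340549/91306 = -6833980181/91306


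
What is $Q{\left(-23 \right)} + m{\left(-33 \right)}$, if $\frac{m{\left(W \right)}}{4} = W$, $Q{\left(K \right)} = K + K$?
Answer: $-178$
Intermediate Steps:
$Q{\left(K \right)} = 2 K$
$m{\left(W \right)} = 4 W$
$Q{\left(-23 \right)} + m{\left(-33 \right)} = 2 \left(-23\right) + 4 \left(-33\right) = -46 - 132 = -178$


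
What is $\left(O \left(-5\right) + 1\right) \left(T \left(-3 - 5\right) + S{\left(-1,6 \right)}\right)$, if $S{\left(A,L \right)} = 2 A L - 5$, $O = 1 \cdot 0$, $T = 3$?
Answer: $-41$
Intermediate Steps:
$O = 0$
$S{\left(A,L \right)} = -5 + 2 A L$ ($S{\left(A,L \right)} = 2 A L - 5 = -5 + 2 A L$)
$\left(O \left(-5\right) + 1\right) \left(T \left(-3 - 5\right) + S{\left(-1,6 \right)}\right) = \left(0 \left(-5\right) + 1\right) \left(3 \left(-3 - 5\right) + \left(-5 + 2 \left(-1\right) 6\right)\right) = \left(0 + 1\right) \left(3 \left(-8\right) - 17\right) = 1 \left(-24 - 17\right) = 1 \left(-41\right) = -41$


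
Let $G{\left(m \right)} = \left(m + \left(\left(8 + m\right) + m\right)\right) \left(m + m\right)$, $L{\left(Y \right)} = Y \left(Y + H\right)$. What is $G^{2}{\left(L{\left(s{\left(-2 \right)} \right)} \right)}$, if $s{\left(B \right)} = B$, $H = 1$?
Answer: $3136$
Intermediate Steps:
$L{\left(Y \right)} = Y \left(1 + Y\right)$ ($L{\left(Y \right)} = Y \left(Y + 1\right) = Y \left(1 + Y\right)$)
$G{\left(m \right)} = 2 m \left(8 + 3 m\right)$ ($G{\left(m \right)} = \left(m + \left(8 + 2 m\right)\right) 2 m = \left(8 + 3 m\right) 2 m = 2 m \left(8 + 3 m\right)$)
$G^{2}{\left(L{\left(s{\left(-2 \right)} \right)} \right)} = \left(2 \left(- 2 \left(1 - 2\right)\right) \left(8 + 3 \left(- 2 \left(1 - 2\right)\right)\right)\right)^{2} = \left(2 \left(\left(-2\right) \left(-1\right)\right) \left(8 + 3 \left(\left(-2\right) \left(-1\right)\right)\right)\right)^{2} = \left(2 \cdot 2 \left(8 + 3 \cdot 2\right)\right)^{2} = \left(2 \cdot 2 \left(8 + 6\right)\right)^{2} = \left(2 \cdot 2 \cdot 14\right)^{2} = 56^{2} = 3136$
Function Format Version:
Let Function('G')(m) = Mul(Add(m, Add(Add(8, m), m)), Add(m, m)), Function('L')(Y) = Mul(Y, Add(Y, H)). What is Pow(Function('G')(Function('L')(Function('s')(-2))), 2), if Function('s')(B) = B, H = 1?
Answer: 3136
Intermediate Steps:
Function('L')(Y) = Mul(Y, Add(1, Y)) (Function('L')(Y) = Mul(Y, Add(Y, 1)) = Mul(Y, Add(1, Y)))
Function('G')(m) = Mul(2, m, Add(8, Mul(3, m))) (Function('G')(m) = Mul(Add(m, Add(8, Mul(2, m))), Mul(2, m)) = Mul(Add(8, Mul(3, m)), Mul(2, m)) = Mul(2, m, Add(8, Mul(3, m))))
Pow(Function('G')(Function('L')(Function('s')(-2))), 2) = Pow(Mul(2, Mul(-2, Add(1, -2)), Add(8, Mul(3, Mul(-2, Add(1, -2))))), 2) = Pow(Mul(2, Mul(-2, -1), Add(8, Mul(3, Mul(-2, -1)))), 2) = Pow(Mul(2, 2, Add(8, Mul(3, 2))), 2) = Pow(Mul(2, 2, Add(8, 6)), 2) = Pow(Mul(2, 2, 14), 2) = Pow(56, 2) = 3136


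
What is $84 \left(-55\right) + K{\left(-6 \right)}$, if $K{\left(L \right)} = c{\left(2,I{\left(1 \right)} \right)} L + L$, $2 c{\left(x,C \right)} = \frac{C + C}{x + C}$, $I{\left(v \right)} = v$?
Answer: $-4628$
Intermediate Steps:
$c{\left(x,C \right)} = \frac{C}{C + x}$ ($c{\left(x,C \right)} = \frac{\left(C + C\right) \frac{1}{x + C}}{2} = \frac{2 C \frac{1}{C + x}}{2} = \frac{C}{C + x}$)
$K{\left(L \right)} = \frac{4 L}{3}$ ($K{\left(L \right)} = 1 \frac{1}{1 + 2} L + L = 1 \cdot \frac{1}{3} L + L = \frac{L}{3} + L = \frac{4 L}{3}$)
$84 \left(-55\right) + K{\left(-6 \right)} = 84 \left(-55\right) + \frac{4}{3} \left(-6\right) = -4620 - 8 = -4628$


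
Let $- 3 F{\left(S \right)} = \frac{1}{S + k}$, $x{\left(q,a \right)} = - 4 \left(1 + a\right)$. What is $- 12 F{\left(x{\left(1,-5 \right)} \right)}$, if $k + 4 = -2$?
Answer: $\frac{2}{5} \approx 0.4$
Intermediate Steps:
$k = -6$ ($k = -4 - 2 = -6$)
$x{\left(q,a \right)} = -4 - 4 a$
$F{\left(S \right)} = - \frac{1}{3 \left(-6 + S\right)}$ ($F{\left(S \right)} = - \frac{1}{3 \left(S - 6\right)} = - \frac{1}{3 \left(-6 + S\right)}$)
$- 12 F{\left(x{\left(1,-5 \right)} \right)} = - 12 \left(- \frac{1}{-18 + 3 \left(-4 - -20\right)}\right) = - 12 \left(- \frac{1}{-18 + 3 \left(-4 + 20\right)}\right) = - 12 \left(- \frac{1}{-18 + 3 \cdot 16}\right) = - 12 \left(- \frac{1}{-18 + 48}\right) = - 12 \left(- \frac{1}{30}\right) = - 12 \left(\left(-1\right) \frac{1}{30}\right) = \left(-12\right) \left(- \frac{1}{30}\right) = \frac{2}{5}$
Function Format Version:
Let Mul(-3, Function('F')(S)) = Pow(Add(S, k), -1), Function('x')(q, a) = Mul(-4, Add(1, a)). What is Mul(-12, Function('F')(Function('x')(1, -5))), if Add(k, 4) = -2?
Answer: Rational(2, 5) ≈ 0.40000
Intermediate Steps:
k = -6 (k = Add(-4, -2) = -6)
Function('x')(q, a) = Add(-4, Mul(-4, a))
Function('F')(S) = Mul(Rational(-1, 3), Pow(Add(-6, S), -1)) (Function('F')(S) = Mul(Rational(-1, 3), Pow(Add(S, -6), -1)) = Mul(Rational(-1, 3), Pow(Add(-6, S), -1)))
Mul(-12, Function('F')(Function('x')(1, -5))) = Mul(-12, Mul(-1, Pow(Add(-18, Mul(3, Add(-4, Mul(-4, -5)))), -1))) = Mul(-12, Mul(-1, Pow(Add(-18, Mul(3, Add(-4, 20))), -1))) = Mul(-12, Mul(-1, Pow(Add(-18, Mul(3, 16)), -1))) = Mul(-12, Mul(-1, Pow(Add(-18, 48), -1))) = Mul(-12, Mul(-1, Pow(30, -1))) = Mul(-12, Mul(-1, Rational(1, 30))) = Mul(-12, Rational(-1, 30)) = Rational(2, 5)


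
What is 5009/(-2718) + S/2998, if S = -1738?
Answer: -9870433/4074282 ≈ -2.4226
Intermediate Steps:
5009/(-2718) + S/2998 = 5009/(-2718) - 1738/2998 = 5009*(-1/2718) - 1738*1/2998 = -5009/2718 - 869/1499 = -9870433/4074282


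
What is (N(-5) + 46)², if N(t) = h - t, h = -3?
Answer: 2304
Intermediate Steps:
N(t) = -3 - t
(N(-5) + 46)² = ((-3 - 1*(-5)) + 46)² = ((-3 + 5) + 46)² = (2 + 46)² = 48² = 2304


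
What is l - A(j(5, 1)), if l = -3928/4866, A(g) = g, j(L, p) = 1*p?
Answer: -4397/2433 ≈ -1.8072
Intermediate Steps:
j(L, p) = p
l = -1964/2433 (l = -3928*1/4866 = -1964/2433 ≈ -0.80723)
l - A(j(5, 1)) = -1964/2433 - 1*1 = -1964/2433 - 1 = -4397/2433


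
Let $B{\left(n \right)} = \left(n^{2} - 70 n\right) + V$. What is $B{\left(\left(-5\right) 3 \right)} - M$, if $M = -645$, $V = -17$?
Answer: $1903$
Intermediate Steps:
$B{\left(n \right)} = -17 + n^{2} - 70 n$ ($B{\left(n \right)} = \left(n^{2} - 70 n\right) - 17 = -17 + n^{2} - 70 n$)
$B{\left(\left(-5\right) 3 \right)} - M = \left(-17 + \left(\left(-5\right) 3\right)^{2} - 70 \left(\left(-5\right) 3\right)\right) - -645 = \left(-17 + \left(-15\right)^{2} - -1050\right) + 645 = \left(-17 + 225 + 1050\right) + 645 = 1258 + 645 = 1903$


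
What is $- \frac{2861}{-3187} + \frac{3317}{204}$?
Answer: $\frac{11154923}{650148} \approx 17.158$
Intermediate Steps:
$- \frac{2861}{-3187} + \frac{3317}{204} = \left(-2861\right) \left(- \frac{1}{3187}\right) + 3317 \cdot \frac{1}{204} = \frac{2861}{3187} + \frac{3317}{204} = \frac{11154923}{650148}$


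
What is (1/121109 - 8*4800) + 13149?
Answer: -3058123358/121109 ≈ -25251.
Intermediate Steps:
(1/121109 - 8*4800) + 13149 = (1/121109 - 38400) + 13149 = -4650585599/121109 + 13149 = -3058123358/121109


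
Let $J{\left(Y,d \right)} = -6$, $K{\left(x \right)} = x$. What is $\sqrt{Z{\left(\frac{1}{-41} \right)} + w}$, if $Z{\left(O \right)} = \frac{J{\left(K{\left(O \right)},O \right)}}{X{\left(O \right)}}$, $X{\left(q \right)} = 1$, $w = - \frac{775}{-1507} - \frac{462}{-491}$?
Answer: $\frac{i \sqrt{2488306759631}}{739937} \approx 2.1319 i$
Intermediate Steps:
$w = \frac{1076759}{739937}$ ($w = \left(-775\right) \left(- \frac{1}{1507}\right) - - \frac{462}{491} = \frac{775}{1507} + \frac{462}{491} = \frac{1076759}{739937} \approx 1.4552$)
$Z{\left(O \right)} = -6$ ($Z{\left(O \right)} = - \frac{6}{1} = \left(-6\right) 1 = -6$)
$\sqrt{Z{\left(\frac{1}{-41} \right)} + w} = \sqrt{-6 + \frac{1076759}{739937}} = \sqrt{- \frac{3362863}{739937}} = \frac{i \sqrt{2488306759631}}{739937}$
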